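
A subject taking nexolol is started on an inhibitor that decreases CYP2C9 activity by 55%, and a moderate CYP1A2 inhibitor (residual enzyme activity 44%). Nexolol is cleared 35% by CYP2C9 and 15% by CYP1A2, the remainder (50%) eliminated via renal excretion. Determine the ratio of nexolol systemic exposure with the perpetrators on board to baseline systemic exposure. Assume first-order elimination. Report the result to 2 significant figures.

1.4

The CYP2C9 pathway (35% of clearance) drops to 0.45× activity: 0.35 × 0.45 = 0.1575.
The CYP1A2 pathway (15% of clearance) falls to 0.44× activity: 0.15 × 0.44 = 0.066.
The remaining 50% of clearance is unaffected.
CL_new/CL_old = 0.1575 + 0.066 + 0.5 = 0.7235.
Systemic exposure ∝ 1/CL: fold-change = 1 / 0.7235 = 1.4.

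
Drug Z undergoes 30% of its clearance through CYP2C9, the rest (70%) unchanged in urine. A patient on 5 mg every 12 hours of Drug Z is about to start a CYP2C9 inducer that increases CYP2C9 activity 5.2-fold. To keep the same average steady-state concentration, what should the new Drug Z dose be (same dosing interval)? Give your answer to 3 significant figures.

The CYP2C9 pathway (30% of clearance) rises to 5.2× activity: 0.3 × 5.2 = 1.56.
Non-CYP routes (70%) are unchanged.
New clearance relative to baseline: 1.56 + 0.7 = 2.26.
To maintain the same steady-state level, dose must scale with clearance: new dose = 5 × 2.26 = 11.3 mg.

11.3 mg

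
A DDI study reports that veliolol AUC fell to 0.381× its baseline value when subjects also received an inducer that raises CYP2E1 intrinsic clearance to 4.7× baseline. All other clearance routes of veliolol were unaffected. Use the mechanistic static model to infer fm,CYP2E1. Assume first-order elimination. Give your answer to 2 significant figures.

0.44

Let fm be the CYP2E1 fraction. New clearance relative to baseline = fm × 4.7 + (1 − fm).
AUC ratio = 1 / (new CL fraction), so new CL fraction = 1 / 0.381 = 2.625.
fm × 4.7 + 1 − fm = 2.625  ⇒  fm × (4.7 − 1) = 1.625  ⇒  fm = 0.44.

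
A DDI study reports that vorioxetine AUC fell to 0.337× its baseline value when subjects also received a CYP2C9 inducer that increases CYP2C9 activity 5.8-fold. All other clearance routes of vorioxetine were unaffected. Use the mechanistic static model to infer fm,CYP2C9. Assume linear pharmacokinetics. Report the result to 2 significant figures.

0.41

Write x for the fraction cleared via CYP2C9. The observed AUC change means clearance rose to 1/0.337 = 2.967 of baseline.
Setting x·5.8 + (1 − x) = 2.967 and solving: x = (2.967 − 1)/(5.8 − 1) = 0.41.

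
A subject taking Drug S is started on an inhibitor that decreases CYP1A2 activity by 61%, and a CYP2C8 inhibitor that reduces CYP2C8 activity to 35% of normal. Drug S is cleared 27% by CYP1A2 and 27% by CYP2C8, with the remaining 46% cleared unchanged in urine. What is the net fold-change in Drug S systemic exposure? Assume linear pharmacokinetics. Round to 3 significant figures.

1.52

The CYP1A2 pathway (27% of clearance) falls to 0.39× activity: 0.27 × 0.39 = 0.1053.
The CYP2C8 pathway (27% of clearance) falls to 0.35× activity: 0.27 × 0.35 = 0.0945.
The remaining 46% of clearance is unaffected.
New clearance relative to baseline: 0.1053 + 0.0945 + 0.46 = 0.6598.
Because systemic exposure varies inversely with clearance, the combined effect is 1 / 0.6598 = 1.52.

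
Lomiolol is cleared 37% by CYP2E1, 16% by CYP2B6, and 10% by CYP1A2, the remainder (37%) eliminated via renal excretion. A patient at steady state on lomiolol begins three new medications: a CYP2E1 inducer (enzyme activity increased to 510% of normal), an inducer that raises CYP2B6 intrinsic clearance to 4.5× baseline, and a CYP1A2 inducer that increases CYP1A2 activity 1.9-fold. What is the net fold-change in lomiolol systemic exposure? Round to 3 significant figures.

The CYP2E1 pathway (37% of clearance) is boosted to 5.1× activity: 0.37 × 5.1 = 1.887.
The CYP2B6 pathway (16% of clearance) increases to 4.5× activity: 0.16 × 4.5 = 0.72.
The CYP1A2 pathway (10% of clearance) is boosted to 1.9× activity: 0.1 × 1.9 = 0.19.
The remaining 37% of clearance is unaffected.
Relative clearance = 1.887 + 0.72 + 0.19 + 0.37 = 3.167.
Because systemic exposure varies inversely with clearance, the combined effect is 1 / 3.167 = 0.316.

0.316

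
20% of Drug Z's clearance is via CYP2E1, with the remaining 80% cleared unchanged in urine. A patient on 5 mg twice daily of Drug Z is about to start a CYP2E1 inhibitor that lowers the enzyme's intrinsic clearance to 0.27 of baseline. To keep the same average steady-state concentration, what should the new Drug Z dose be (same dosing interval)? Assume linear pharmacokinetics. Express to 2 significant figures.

The CYP2E1 pathway (20% of clearance) falls to 0.27× activity: 0.2 × 0.27 = 0.054.
Non-CYP routes (80%) are unchanged.
Relative clearance = 0.054 + 0.8 = 0.854.
Css,avg = (dose rate)/CL, so holding Css fixed requires dose ∝ CL: 5 × 0.854 = 4.3 mg.

4.3 mg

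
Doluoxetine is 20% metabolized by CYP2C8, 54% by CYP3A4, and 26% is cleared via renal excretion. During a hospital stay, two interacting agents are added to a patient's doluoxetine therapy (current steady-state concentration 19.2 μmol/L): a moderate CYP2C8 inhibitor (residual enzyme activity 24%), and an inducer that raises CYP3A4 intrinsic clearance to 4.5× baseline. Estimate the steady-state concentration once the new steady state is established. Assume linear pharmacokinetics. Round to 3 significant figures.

The CYP2C8 pathway (20% of clearance) is reduced to 0.24× activity: 0.2 × 0.24 = 0.048.
The CYP3A4 pathway (54% of clearance) is boosted to 4.5× activity: 0.54 × 4.5 = 2.43.
The remaining 26% of clearance is unaffected.
CL_new/CL_old = 0.048 + 2.43 + 0.26 = 2.738.
New steady-state concentration = 19.2 / 2.738 = 7.01 μmol/L (concentration scales inversely with clearance).

7.01 μmol/L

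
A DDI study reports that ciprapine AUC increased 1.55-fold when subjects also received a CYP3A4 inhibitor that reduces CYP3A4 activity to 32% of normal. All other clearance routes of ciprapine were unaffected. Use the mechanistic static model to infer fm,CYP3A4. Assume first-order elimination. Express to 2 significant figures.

0.52

Write x for the fraction cleared via CYP3A4. The observed AUC change means clearance fell to 1/1.55 = 0.6452 of baseline.
Setting x·0.32 + (1 − x) = 0.6452 and solving: x = (0.6452 − 1)/(0.32 − 1) = 0.52.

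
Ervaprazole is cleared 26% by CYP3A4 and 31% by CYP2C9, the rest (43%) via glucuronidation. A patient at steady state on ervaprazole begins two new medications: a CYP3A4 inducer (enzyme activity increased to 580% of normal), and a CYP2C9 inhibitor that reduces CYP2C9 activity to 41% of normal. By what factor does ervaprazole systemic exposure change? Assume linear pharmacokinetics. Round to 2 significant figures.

0.48

CYP3A4: 0.26 × 5.8 = 1.508
CYP2C9: 0.31 × 0.41 = 0.1271
Other: 0.43 (unchanged)
Relative clearance = 1.508 + 0.1271 + 0.43 = 2.0651.
Systemic exposure ∝ 1/CL: fold-change = 1 / 2.0651 = 0.48.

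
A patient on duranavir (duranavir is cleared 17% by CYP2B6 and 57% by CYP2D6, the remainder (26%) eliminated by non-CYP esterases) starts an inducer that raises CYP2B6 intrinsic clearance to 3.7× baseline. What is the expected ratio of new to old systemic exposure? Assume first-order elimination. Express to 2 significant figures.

The CYP2B6 pathway (17% of clearance) is boosted to 3.7× activity: 0.17 × 3.7 = 0.629.
CYP2D6 (57%) and the residual 26% are unaffected.
New clearance relative to baseline: 0.629 + 0.57 + 0.26 = 1.459.
Systemic exposure is inversely proportional to clearance, so the fold-change is 1 / 1.459 = 0.69.

0.69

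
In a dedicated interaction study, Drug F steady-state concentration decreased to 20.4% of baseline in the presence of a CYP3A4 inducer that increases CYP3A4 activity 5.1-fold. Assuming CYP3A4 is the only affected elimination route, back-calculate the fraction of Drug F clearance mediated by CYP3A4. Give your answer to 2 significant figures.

Call the CYP3A4 fraction fm. After the interaction, CL_new/CL_old = fm × 5.1 + (1 − fm).
Steady-state concentration ratio = 1 / (new CL fraction), so new CL fraction = 1 / 0.204 = 4.902.
fm × 5.1 + 1 − fm = 4.902  ⇒  fm × (5.1 − 1) = 3.902  ⇒  fm = 0.95.

0.95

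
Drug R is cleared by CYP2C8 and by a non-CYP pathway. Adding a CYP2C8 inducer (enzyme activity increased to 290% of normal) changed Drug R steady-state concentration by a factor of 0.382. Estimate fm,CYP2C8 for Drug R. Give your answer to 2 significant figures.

Call the CYP2C8 fraction fm. After the interaction, CL_new/CL_old = fm × 2.9 + (1 − fm).
Steady-state concentration ratio = 1 / (new CL fraction), so new CL fraction = 1 / 0.382 = 2.618.
fm × 2.9 + 1 − fm = 2.618  ⇒  fm × (2.9 − 1) = 1.618  ⇒  fm = 0.85.

0.85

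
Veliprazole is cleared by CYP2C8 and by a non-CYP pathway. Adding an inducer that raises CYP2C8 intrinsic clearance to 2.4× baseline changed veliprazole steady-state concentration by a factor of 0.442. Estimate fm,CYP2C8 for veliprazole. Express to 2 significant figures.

0.90

CL'/CL = 1 / 0.442 = 2.262
2.4·fm + (1 − fm) = 2.262
fm = (2.262 − 1) / (2.4 − 1) = 0.90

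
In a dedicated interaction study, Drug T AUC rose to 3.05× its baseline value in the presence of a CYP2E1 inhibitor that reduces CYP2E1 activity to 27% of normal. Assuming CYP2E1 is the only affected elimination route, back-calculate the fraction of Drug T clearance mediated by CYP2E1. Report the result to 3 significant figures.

0.921

Let x = fm,CYP2E1. Because AUC ∝ 1/CL, relative clearance fell to 1/3.05 = 0.3279.
Only the CYP2E1 route changed, so 0.3279 = x·0.27 + (1 − x), giving x = 0.921.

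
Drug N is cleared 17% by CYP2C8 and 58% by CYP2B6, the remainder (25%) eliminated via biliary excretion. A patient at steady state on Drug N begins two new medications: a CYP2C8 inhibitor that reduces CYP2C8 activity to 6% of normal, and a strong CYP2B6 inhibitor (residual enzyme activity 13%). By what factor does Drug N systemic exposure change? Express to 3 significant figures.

2.98

CYP2C8: 0.17 × 0.06 = 0.0102
CYP2B6: 0.58 × 0.13 = 0.0754
Other: 0.25 (unchanged)
New clearance relative to baseline: 0.0102 + 0.0754 + 0.25 = 0.3356.
Net systemic exposure ratio = 1 / 0.3356 = 2.98.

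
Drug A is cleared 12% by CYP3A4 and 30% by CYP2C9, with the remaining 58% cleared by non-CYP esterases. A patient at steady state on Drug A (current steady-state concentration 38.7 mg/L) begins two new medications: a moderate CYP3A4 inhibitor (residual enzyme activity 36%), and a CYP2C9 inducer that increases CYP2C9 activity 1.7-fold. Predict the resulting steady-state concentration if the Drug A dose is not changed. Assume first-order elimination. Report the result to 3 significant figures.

34.2 mg/L

CYP3A4: 0.12 × 0.36 = 0.0432
CYP2C9: 0.3 × 1.7 = 0.51
Other: 0.58 (unchanged)
Relative clearance = 0.0432 + 0.51 + 0.58 = 1.1332.
Steady-state concentration ∝ 1/CL: new value = 38.7 / 1.1332 = 34.2 mg/L.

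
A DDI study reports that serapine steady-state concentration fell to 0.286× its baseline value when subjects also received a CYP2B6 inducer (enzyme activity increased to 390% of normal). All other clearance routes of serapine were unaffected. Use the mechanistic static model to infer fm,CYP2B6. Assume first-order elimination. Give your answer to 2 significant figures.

0.86

Write x for the fraction cleared via CYP2B6. The observed steady-state concentration change means clearance rose to 1/0.286 = 3.497 of baseline.
Setting x·3.9 + (1 − x) = 3.497 and solving: x = (3.497 − 1)/(3.9 − 1) = 0.86.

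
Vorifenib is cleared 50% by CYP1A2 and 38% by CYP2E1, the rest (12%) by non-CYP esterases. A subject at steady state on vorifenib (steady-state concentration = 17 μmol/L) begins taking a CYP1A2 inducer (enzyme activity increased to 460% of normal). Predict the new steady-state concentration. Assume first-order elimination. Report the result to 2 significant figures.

6.1 μmol/L

The CYP1A2 pathway (50% of clearance) is boosted to 4.6× activity: 0.5 × 4.6 = 2.3.
CYP2E1 (38%) and the residual 12% are unaffected.
New clearance relative to baseline: 2.3 + 0.38 + 0.12 = 2.8.
Steady-state concentration ∝ 1/CL, so new value = 17 / 2.8 = 6.1 μmol/L.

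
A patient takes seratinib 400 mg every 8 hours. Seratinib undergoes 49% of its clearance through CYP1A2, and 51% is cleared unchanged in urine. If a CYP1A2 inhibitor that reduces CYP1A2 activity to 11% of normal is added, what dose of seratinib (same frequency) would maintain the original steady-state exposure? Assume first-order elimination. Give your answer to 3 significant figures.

CYP1A2: 0.49 × 0.11 = 0.0539
Other: 0.51 (unchanged)
New clearance relative to baseline: 0.0539 + 0.51 = 0.5639.
Exposure is unchanged when dose changes in proportion to clearance. New dose = 400 mg × 0.5639 = 226 mg.

226 mg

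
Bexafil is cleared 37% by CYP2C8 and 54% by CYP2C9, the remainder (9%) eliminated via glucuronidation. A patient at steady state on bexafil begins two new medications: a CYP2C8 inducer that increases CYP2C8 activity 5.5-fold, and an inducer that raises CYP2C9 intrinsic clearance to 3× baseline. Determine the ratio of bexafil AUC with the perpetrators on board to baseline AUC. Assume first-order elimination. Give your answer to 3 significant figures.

The CYP2C8 pathway (37% of clearance) rises to 5.5× activity: 0.37 × 5.5 = 2.035.
The CYP2C9 pathway (54% of clearance) rises to 3× activity: 0.54 × 3 = 1.62.
The remaining 9% of clearance is unaffected.
Relative clearance = 2.035 + 1.62 + 0.09 = 3.745.
Because AUC varies inversely with clearance, the combined effect is 1 / 3.745 = 0.267.

0.267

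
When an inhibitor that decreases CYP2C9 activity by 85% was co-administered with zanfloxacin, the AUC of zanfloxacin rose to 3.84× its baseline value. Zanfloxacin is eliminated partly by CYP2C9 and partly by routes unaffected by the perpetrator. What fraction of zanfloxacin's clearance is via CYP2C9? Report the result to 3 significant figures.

CL'/CL = 1 / 3.84 = 0.2604
0.15·fm + (1 − fm) = 0.2604
fm = (0.2604 − 1) / (0.15 − 1) = 0.870

0.870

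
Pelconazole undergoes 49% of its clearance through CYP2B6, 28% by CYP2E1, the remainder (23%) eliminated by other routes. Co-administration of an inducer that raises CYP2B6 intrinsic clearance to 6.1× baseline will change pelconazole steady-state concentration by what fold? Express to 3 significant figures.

0.286

CYP2B6: 0.49 × 6.1 = 2.989
CYP2E1: 0.28 (unchanged)
Other: 0.23 (unchanged)
CL_new/CL_old = 2.989 + 0.28 + 0.23 = 3.499.
Steady-state concentration ratio = CL_old/CL_new = 1 / 3.499 = 0.286.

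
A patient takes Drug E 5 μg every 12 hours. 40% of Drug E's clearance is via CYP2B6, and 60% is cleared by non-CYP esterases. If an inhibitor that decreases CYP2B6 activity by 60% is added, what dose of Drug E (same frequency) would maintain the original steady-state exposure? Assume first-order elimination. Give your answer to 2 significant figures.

3.8 μg

The CYP2B6 pathway (40% of clearance) drops to 0.4× activity: 0.4 × 0.4 = 0.16.
The remaining 60% of clearance is unaffected.
New clearance relative to baseline: 0.16 + 0.6 = 0.76.
Exposure is unchanged when dose changes in proportion to clearance. New dose = 5 μg × 0.76 = 3.8 μg.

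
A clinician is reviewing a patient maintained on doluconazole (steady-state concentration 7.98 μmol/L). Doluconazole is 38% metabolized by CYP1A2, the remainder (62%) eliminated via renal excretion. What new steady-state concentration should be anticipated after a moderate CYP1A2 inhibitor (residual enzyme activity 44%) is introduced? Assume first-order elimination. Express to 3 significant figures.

The CYP1A2 pathway (38% of clearance) is reduced to 0.44× activity: 0.38 × 0.44 = 0.1672.
Non-CYP routes (62%) are unchanged.
Relative clearance = 0.1672 + 0.62 = 0.7872.
Steady-state concentration ∝ 1/CL, so new value = 7.98 / 0.7872 = 10.1 μmol/L.

10.1 μmol/L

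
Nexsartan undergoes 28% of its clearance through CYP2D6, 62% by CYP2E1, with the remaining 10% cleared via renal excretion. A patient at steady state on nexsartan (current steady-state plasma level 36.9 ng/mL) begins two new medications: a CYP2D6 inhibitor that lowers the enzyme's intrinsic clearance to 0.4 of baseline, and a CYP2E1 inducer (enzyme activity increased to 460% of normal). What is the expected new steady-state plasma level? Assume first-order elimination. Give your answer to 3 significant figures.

12.0 ng/mL

CYP2D6: 0.28 × 0.4 = 0.112
CYP2E1: 0.62 × 4.6 = 2.852
Other: 0.1 (unchanged)
CL_new/CL_old = 0.112 + 2.852 + 0.1 = 3.064.
New steady-state plasma level = 36.9 / 3.064 = 12.0 ng/mL (concentration scales inversely with clearance).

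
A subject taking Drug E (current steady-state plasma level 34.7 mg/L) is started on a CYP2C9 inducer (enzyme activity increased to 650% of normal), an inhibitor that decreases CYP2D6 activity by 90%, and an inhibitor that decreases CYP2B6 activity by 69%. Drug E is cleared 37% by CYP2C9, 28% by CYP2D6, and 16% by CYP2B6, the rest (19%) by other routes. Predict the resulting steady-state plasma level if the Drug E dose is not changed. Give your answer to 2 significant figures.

CYP2C9: 0.37 × 6.5 = 2.405
CYP2D6: 0.28 × 0.1 = 0.028
CYP2B6: 0.16 × 0.31 = 0.0496
Other: 0.19 (unchanged)
CL_new/CL_old = 2.405 + 0.028 + 0.0496 + 0.19 = 2.6726.
Dividing the baseline by the relative clearance: 34.7 / 2.6726 = 13 mg/L.

13 mg/L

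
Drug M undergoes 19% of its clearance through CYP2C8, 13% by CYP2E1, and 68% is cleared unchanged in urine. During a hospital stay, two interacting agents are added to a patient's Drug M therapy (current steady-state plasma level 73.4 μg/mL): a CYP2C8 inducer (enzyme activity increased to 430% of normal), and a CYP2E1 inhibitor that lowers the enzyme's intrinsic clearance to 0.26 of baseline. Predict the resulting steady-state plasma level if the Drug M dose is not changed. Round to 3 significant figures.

47.9 μg/mL

CYP2C8: 0.19 × 4.3 = 0.817
CYP2E1: 0.13 × 0.26 = 0.0338
Other: 0.68 (unchanged)
New clearance relative to baseline: 0.817 + 0.0338 + 0.68 = 1.5308.
New steady-state plasma level = 73.4 / 1.5308 = 47.9 μg/mL (concentration scales inversely with clearance).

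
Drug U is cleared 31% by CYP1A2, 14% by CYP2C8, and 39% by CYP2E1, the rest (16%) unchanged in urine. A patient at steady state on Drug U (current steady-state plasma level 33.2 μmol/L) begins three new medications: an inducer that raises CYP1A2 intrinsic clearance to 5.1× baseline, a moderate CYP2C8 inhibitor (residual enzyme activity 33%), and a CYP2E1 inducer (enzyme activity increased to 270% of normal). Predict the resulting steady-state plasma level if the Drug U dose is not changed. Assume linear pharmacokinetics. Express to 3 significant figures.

11.7 μmol/L

The CYP1A2 pathway (31% of clearance) rises to 5.1× activity: 0.31 × 5.1 = 1.581.
The CYP2C8 pathway (14% of clearance) is reduced to 0.33× activity: 0.14 × 0.33 = 0.0462.
The CYP2E1 pathway (39% of clearance) is boosted to 2.7× activity: 0.39 × 2.7 = 1.053.
Non-CYP routes (16%) are unchanged.
Relative clearance = 1.581 + 0.0462 + 1.053 + 0.16 = 2.8402.
Steady-state plasma level ∝ 1/CL: new value = 33.2 / 2.8402 = 11.7 μmol/L.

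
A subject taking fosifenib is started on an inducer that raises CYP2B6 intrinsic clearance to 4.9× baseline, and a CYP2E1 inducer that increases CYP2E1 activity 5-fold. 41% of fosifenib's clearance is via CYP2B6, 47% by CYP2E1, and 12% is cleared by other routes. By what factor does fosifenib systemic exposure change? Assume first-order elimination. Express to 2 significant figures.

0.22

The CYP2B6 pathway (41% of clearance) is boosted to 4.9× activity: 0.41 × 4.9 = 2.009.
The CYP2E1 pathway (47% of clearance) increases to 5× activity: 0.47 × 5 = 2.35.
Non-CYP routes (12%) are unchanged.
Relative clearance = 2.009 + 2.35 + 0.12 = 4.479.
Net systemic exposure ratio = 1 / 4.479 = 0.22.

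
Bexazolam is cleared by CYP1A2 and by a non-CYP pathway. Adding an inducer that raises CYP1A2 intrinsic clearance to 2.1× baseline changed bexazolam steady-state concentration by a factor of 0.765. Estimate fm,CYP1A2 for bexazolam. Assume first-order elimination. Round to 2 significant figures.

0.28

Let x = fm,CYP1A2. Because steady-state concentration ∝ 1/CL, relative clearance rose to 1/0.765 = 1.307.
Only the CYP1A2 route changed, so 1.307 = x·2.1 + (1 − x), giving x = 0.28.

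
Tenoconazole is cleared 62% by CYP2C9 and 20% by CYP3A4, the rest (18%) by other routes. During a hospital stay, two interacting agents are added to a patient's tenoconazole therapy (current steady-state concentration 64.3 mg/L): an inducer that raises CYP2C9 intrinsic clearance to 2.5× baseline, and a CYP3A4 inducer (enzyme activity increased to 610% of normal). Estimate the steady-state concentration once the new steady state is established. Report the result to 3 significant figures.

CYP2C9: 0.62 × 2.5 = 1.55
CYP3A4: 0.2 × 6.1 = 1.22
Other: 0.18 (unchanged)
CL_new/CL_old = 1.55 + 1.22 + 0.18 = 2.95.
New steady-state concentration = 64.3 / 2.95 = 21.8 mg/L (concentration scales inversely with clearance).

21.8 mg/L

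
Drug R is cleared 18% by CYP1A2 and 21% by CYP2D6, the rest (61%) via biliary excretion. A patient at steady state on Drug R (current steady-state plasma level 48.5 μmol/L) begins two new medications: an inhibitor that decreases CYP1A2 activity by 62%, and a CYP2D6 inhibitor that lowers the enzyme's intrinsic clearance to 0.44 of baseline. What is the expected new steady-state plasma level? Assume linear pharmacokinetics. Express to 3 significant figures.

The CYP1A2 pathway (18% of clearance) is reduced to 0.38× activity: 0.18 × 0.38 = 0.0684.
The CYP2D6 pathway (21% of clearance) is reduced to 0.44× activity: 0.21 × 0.44 = 0.0924.
Non-CYP routes (61%) are unchanged.
Relative clearance = 0.0684 + 0.0924 + 0.61 = 0.7708.
Steady-state plasma level ∝ 1/CL: new value = 48.5 / 0.7708 = 62.9 μmol/L.

62.9 μmol/L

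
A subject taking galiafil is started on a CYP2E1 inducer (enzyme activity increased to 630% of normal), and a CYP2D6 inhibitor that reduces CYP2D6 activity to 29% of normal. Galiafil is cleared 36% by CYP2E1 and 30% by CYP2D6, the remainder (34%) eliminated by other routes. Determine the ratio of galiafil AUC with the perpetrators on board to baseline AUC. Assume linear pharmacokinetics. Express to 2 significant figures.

0.37

The CYP2E1 pathway (36% of clearance) rises to 6.3× activity: 0.36 × 6.3 = 2.268.
The CYP2D6 pathway (30% of clearance) falls to 0.29× activity: 0.3 × 0.29 = 0.087.
Non-CYP routes (34%) are unchanged.
Relative clearance = 2.268 + 0.087 + 0.34 = 2.695.
Net AUC ratio = 1 / 2.695 = 0.37.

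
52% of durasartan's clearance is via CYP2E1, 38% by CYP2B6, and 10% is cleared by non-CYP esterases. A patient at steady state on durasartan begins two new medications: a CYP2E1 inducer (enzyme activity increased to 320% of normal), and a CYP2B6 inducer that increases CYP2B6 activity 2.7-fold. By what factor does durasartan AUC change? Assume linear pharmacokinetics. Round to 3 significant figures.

0.358

CYP2E1: 0.52 × 3.2 = 1.664
CYP2B6: 0.38 × 2.7 = 1.026
Other: 0.1 (unchanged)
CL_new/CL_old = 1.664 + 1.026 + 0.1 = 2.79.
AUC ∝ 1/CL: fold-change = 1 / 2.79 = 0.358.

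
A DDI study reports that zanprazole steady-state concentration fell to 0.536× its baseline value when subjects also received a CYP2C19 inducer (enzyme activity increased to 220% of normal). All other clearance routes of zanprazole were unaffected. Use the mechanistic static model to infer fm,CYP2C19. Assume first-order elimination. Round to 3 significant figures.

0.721

Let fm be the CYP2C19 fraction. New clearance relative to baseline = fm × 2.2 + (1 − fm).
Steady-state concentration ratio = 1 / (new CL fraction), so new CL fraction = 1 / 0.536 = 1.866.
fm × 2.2 + 1 − fm = 1.866  ⇒  fm × (2.2 − 1) = 0.8657  ⇒  fm = 0.721.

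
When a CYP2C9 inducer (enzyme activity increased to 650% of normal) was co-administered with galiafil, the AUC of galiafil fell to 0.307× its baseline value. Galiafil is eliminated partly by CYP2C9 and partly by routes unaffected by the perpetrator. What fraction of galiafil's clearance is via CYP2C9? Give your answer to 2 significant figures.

Let x = fm,CYP2C9. Because AUC ∝ 1/CL, relative clearance rose to 1/0.307 = 3.257.
Only the CYP2C9 route changed, so 3.257 = x·6.5 + (1 − x), giving x = 0.41.

0.41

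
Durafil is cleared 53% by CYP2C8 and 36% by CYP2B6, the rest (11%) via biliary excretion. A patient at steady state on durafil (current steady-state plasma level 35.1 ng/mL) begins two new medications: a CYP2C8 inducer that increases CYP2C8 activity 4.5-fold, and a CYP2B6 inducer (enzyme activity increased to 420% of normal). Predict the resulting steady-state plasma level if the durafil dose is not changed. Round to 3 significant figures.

The CYP2C8 pathway (53% of clearance) increases to 4.5× activity: 0.53 × 4.5 = 2.385.
The CYP2B6 pathway (36% of clearance) is boosted to 4.2× activity: 0.36 × 4.2 = 1.512.
The remaining 11% of clearance is unaffected.
New clearance relative to baseline: 2.385 + 1.512 + 0.11 = 4.007.
Steady-state plasma level ∝ 1/CL: new value = 35.1 / 4.007 = 8.76 ng/mL.

8.76 ng/mL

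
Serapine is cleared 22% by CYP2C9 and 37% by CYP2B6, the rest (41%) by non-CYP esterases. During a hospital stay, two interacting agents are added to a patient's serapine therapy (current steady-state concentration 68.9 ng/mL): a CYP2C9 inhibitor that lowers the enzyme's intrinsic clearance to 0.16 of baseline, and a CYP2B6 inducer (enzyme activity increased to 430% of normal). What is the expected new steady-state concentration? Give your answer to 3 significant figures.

33.8 ng/mL

The CYP2C9 pathway (22% of clearance) is reduced to 0.16× activity: 0.22 × 0.16 = 0.0352.
The CYP2B6 pathway (37% of clearance) is boosted to 4.3× activity: 0.37 × 4.3 = 1.591.
Non-CYP routes (41%) are unchanged.
CL_new/CL_old = 0.0352 + 1.591 + 0.41 = 2.0362.
Dividing the baseline by the relative clearance: 68.9 / 2.0362 = 33.8 ng/mL.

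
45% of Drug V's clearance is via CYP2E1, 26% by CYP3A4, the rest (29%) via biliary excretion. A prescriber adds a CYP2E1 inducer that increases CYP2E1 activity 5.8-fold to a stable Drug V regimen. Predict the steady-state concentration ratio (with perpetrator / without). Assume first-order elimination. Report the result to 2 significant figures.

0.32

The CYP2E1 pathway (45% of clearance) increases to 5.8× activity: 0.45 × 5.8 = 2.61.
CYP3A4 (26%) and the residual 29% are unaffected.
New clearance relative to baseline: 2.61 + 0.26 + 0.29 = 3.16.
Since steady-state concentration ∝ 1/CL, the ratio is 1 / 3.16 = 0.32.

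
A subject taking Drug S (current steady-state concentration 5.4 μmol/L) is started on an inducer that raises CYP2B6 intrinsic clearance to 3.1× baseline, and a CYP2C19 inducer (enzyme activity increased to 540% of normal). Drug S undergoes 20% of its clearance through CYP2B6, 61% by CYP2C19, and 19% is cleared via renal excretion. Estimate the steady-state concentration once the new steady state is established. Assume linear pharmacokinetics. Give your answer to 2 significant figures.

1.3 μmol/L

The CYP2B6 pathway (20% of clearance) increases to 3.1× activity: 0.2 × 3.1 = 0.62.
The CYP2C19 pathway (61% of clearance) increases to 5.4× activity: 0.61 × 5.4 = 3.294.
The remaining 19% of clearance is unaffected.
New clearance relative to baseline: 0.62 + 3.294 + 0.19 = 4.104.
Dividing the baseline by the relative clearance: 5.4 / 4.104 = 1.3 μmol/L.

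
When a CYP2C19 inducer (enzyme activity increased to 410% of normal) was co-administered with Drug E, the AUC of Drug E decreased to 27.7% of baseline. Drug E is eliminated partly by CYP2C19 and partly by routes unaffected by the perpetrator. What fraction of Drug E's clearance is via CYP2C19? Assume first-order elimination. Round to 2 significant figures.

Let fm be the CYP2C19 fraction. New clearance relative to baseline = fm × 4.1 + (1 − fm).
AUC ratio = 1 / (new CL fraction), so new CL fraction = 1 / 0.277 = 3.61.
fm × 4.1 + 1 − fm = 3.61  ⇒  fm × (4.1 − 1) = 2.61  ⇒  fm = 0.84.

0.84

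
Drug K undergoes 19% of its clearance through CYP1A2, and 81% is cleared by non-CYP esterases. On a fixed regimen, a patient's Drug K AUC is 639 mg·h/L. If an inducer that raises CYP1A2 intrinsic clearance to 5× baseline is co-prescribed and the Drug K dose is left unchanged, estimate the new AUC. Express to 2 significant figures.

3.6 × 10² mg·h/L

The CYP1A2 pathway (19% of clearance) increases to 5× activity: 0.19 × 5 = 0.95.
Non-CYP routes (81%) are unchanged.
New clearance relative to baseline: 0.95 + 0.81 = 1.76.
With dosing unchanged, AUC scales as 1/CL: 639 / 1.76 = 3.6 × 10² mg·h/L.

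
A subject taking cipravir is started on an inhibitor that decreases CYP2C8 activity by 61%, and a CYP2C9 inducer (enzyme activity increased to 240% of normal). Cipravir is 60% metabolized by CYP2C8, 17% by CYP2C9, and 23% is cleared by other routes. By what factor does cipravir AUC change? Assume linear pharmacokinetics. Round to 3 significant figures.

1.15

The CYP2C8 pathway (60% of clearance) is reduced to 0.39× activity: 0.6 × 0.39 = 0.234.
The CYP2C9 pathway (17% of clearance) increases to 2.4× activity: 0.17 × 2.4 = 0.408.
Non-CYP routes (23%) are unchanged.
Relative clearance = 0.234 + 0.408 + 0.23 = 0.872.
AUC ∝ 1/CL: fold-change = 1 / 0.872 = 1.15.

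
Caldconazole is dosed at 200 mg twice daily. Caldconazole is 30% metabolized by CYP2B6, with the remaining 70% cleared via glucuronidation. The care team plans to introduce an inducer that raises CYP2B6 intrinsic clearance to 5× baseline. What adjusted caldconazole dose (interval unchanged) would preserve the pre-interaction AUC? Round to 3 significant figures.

The CYP2B6 pathway (30% of clearance) rises to 5× activity: 0.3 × 5 = 1.5.
The remaining 70% of clearance is unaffected.
New clearance relative to baseline: 1.5 + 0.7 = 2.2.
To maintain the same steady-state level, dose must scale with clearance: new dose = 200 × 2.2 = 440 mg.

440 mg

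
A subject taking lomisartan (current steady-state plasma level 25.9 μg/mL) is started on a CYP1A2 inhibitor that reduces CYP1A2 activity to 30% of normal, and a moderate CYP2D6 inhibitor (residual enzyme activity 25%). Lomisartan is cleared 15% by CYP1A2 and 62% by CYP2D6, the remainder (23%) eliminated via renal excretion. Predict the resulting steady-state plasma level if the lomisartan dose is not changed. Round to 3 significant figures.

60.2 μg/mL

The CYP1A2 pathway (15% of clearance) drops to 0.3× activity: 0.15 × 0.3 = 0.045.
The CYP2D6 pathway (62% of clearance) drops to 0.25× activity: 0.62 × 0.25 = 0.155.
Non-CYP routes (23%) are unchanged.
New clearance relative to baseline: 0.045 + 0.155 + 0.23 = 0.43.
Dividing the baseline by the relative clearance: 25.9 / 0.43 = 60.2 μg/mL.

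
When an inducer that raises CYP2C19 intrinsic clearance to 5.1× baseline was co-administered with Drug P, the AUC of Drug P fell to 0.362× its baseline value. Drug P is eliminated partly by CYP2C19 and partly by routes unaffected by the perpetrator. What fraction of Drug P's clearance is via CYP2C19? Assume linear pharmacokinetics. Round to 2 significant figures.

Let x = fm,CYP2C19. Because AUC ∝ 1/CL, relative clearance rose to 1/0.362 = 2.762.
Only the CYP2C19 route changed, so 2.762 = x·5.1 + (1 − x), giving x = 0.43.

0.43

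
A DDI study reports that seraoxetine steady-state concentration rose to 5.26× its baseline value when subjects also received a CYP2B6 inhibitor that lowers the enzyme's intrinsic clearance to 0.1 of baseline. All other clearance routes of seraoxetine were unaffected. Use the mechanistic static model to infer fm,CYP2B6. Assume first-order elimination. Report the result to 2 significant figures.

0.90

Let fm be the CYP2B6 fraction. New clearance relative to baseline = fm × 0.1 + (1 − fm).
Steady-state concentration ratio = 1 / (new CL fraction), so new CL fraction = 1 / 5.26 = 0.1901.
fm × 0.1 + 1 − fm = 0.1901  ⇒  fm × (0.1 − 1) = −0.8099  ⇒  fm = 0.90.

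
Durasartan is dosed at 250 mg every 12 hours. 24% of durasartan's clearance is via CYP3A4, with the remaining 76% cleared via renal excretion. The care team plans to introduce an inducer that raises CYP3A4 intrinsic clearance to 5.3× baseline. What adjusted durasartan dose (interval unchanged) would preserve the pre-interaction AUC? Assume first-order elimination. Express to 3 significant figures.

The CYP3A4 pathway (24% of clearance) is boosted to 5.3× activity: 0.24 × 5.3 = 1.272.
Non-CYP routes (76%) are unchanged.
Relative clearance = 1.272 + 0.76 = 2.032.
Exposure is unchanged when dose changes in proportion to clearance. New dose = 250 mg × 2.032 = 508 mg.

508 mg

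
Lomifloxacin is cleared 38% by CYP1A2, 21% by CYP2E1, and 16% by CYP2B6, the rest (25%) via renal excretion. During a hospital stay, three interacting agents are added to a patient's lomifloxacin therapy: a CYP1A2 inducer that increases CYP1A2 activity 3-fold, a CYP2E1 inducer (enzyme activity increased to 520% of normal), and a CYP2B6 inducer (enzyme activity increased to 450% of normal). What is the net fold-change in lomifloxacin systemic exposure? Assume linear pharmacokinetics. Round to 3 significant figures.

0.312

The CYP1A2 pathway (38% of clearance) is boosted to 3× activity: 0.38 × 3 = 1.14.
The CYP2E1 pathway (21% of clearance) is boosted to 5.2× activity: 0.21 × 5.2 = 1.092.
The CYP2B6 pathway (16% of clearance) increases to 4.5× activity: 0.16 × 4.5 = 0.72.
The remaining 25% of clearance is unaffected.
CL_new/CL_old = 1.14 + 1.092 + 0.72 + 0.25 = 3.202.
Systemic exposure ∝ 1/CL: fold-change = 1 / 3.202 = 0.312.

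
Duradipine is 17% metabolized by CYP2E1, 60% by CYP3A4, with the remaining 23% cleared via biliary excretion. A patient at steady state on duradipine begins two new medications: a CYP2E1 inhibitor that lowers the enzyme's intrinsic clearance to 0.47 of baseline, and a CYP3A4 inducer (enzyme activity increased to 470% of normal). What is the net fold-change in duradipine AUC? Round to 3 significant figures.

CYP2E1: 0.17 × 0.47 = 0.0799
CYP3A4: 0.6 × 4.7 = 2.82
Other: 0.23 (unchanged)
Relative clearance = 0.0799 + 2.82 + 0.23 = 3.1299.
AUC ∝ 1/CL: fold-change = 1 / 3.1299 = 0.319.

0.319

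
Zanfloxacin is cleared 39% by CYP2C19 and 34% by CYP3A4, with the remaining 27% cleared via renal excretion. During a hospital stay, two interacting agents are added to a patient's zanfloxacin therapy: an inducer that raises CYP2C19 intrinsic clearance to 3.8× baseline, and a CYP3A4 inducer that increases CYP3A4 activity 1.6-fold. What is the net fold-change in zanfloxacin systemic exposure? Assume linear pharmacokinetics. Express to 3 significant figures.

0.436

The CYP2C19 pathway (39% of clearance) rises to 3.8× activity: 0.39 × 3.8 = 1.482.
The CYP3A4 pathway (34% of clearance) increases to 1.6× activity: 0.34 × 1.6 = 0.544.
Non-CYP routes (27%) are unchanged.
CL_new/CL_old = 1.482 + 0.544 + 0.27 = 2.296.
Because systemic exposure varies inversely with clearance, the combined effect is 1 / 2.296 = 0.436.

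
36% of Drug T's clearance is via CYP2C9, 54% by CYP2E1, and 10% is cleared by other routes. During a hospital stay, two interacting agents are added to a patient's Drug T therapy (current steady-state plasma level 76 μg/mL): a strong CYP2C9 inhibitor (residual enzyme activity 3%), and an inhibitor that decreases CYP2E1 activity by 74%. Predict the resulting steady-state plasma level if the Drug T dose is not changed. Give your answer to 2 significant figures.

3.0 × 10² μg/mL

CYP2C9: 0.36 × 0.03 = 0.0108
CYP2E1: 0.54 × 0.26 = 0.1404
Other: 0.1 (unchanged)
CL_new/CL_old = 0.0108 + 0.1404 + 0.1 = 0.2512.
Steady-state plasma level ∝ 1/CL: new value = 76 / 0.2512 = 3.0 × 10² μg/mL.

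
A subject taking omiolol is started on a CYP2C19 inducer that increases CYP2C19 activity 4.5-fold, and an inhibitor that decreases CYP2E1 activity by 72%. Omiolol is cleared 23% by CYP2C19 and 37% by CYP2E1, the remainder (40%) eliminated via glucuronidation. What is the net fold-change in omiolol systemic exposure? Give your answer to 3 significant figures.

0.650

The CYP2C19 pathway (23% of clearance) increases to 4.5× activity: 0.23 × 4.5 = 1.035.
The CYP2E1 pathway (37% of clearance) falls to 0.28× activity: 0.37 × 0.28 = 0.1036.
The remaining 40% of clearance is unaffected.
Relative clearance = 1.035 + 0.1036 + 0.4 = 1.5386.
Systemic exposure ∝ 1/CL: fold-change = 1 / 1.5386 = 0.650.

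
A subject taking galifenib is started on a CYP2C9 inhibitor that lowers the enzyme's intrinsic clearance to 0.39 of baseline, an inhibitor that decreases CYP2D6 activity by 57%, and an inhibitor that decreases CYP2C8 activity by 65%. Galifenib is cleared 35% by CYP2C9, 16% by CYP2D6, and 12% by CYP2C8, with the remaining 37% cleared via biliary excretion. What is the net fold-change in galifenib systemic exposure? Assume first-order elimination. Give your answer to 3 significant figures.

1.62

CYP2C9: 0.35 × 0.39 = 0.1365
CYP2D6: 0.16 × 0.43 = 0.0688
CYP2C8: 0.12 × 0.35 = 0.042
Other: 0.37 (unchanged)
CL_new/CL_old = 0.1365 + 0.0688 + 0.042 + 0.37 = 0.6173.
Net systemic exposure ratio = 1 / 0.6173 = 1.62.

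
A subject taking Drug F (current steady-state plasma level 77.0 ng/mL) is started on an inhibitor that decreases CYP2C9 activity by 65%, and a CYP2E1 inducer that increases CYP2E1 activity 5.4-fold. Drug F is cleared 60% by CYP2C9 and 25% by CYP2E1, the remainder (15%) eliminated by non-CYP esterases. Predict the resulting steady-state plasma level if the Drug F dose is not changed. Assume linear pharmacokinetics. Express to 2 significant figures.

The CYP2C9 pathway (60% of clearance) drops to 0.35× activity: 0.6 × 0.35 = 0.21.
The CYP2E1 pathway (25% of clearance) rises to 5.4× activity: 0.25 × 5.4 = 1.35.
Non-CYP routes (15%) are unchanged.
New clearance relative to baseline: 0.21 + 1.35 + 0.15 = 1.71.
New steady-state plasma level = 77.0 / 1.71 = 45 ng/mL (concentration scales inversely with clearance).

45 ng/mL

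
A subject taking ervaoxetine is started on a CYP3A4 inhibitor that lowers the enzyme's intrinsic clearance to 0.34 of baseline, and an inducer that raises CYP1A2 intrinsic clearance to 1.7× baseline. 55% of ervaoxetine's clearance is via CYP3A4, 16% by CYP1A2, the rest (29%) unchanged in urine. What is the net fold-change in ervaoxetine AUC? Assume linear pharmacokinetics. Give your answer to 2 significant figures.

CYP3A4: 0.55 × 0.34 = 0.187
CYP1A2: 0.16 × 1.7 = 0.272
Other: 0.29 (unchanged)
New clearance relative to baseline: 0.187 + 0.272 + 0.29 = 0.749.
Net AUC ratio = 1 / 0.749 = 1.3.

1.3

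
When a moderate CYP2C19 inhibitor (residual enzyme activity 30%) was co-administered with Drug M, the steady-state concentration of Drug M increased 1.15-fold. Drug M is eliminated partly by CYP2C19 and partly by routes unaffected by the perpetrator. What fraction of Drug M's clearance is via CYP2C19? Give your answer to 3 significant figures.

0.186

Let x = fm,CYP2C19. Because steady-state concentration ∝ 1/CL, relative clearance fell to 1/1.15 = 0.8696.
Only the CYP2C19 route changed, so 0.8696 = x·0.3 + (1 − x), giving x = 0.186.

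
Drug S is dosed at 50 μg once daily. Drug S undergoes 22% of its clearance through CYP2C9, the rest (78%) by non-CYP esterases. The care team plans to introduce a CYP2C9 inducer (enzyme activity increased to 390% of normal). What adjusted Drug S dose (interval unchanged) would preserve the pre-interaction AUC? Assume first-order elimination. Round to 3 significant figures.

81.9 μg

The CYP2C9 pathway (22% of clearance) increases to 3.9× activity: 0.22 × 3.9 = 0.858.
Non-CYP routes (78%) are unchanged.
Relative clearance = 0.858 + 0.78 = 1.638.
Css,avg = (dose rate)/CL, so holding Css fixed requires dose ∝ CL: 50 × 1.638 = 81.9 μg.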